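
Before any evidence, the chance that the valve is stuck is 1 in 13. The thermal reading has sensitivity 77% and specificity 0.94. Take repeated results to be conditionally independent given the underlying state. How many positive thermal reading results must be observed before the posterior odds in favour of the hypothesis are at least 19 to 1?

Prior odds = (1/13)/(12/13) = 1/12.
False-positive rate = 1 − 0.94 = 0.06; likelihood ratio of a positive = 0.77/0.06 = 77/6.
Target odds = 19.
Require (77/6)ⁿ ≥ 19 ÷ (1/12) = 228.
(77/6)² = 5929/36 falls short of 228 but (77/6)³ = 456533/216 reaches it, so n = 3.

3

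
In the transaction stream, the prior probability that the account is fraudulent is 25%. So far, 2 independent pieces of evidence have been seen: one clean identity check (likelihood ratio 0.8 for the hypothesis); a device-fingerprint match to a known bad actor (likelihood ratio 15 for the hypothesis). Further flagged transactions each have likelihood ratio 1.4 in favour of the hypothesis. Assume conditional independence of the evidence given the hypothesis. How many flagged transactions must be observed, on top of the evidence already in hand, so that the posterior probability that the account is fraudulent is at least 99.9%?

Prior odds = 0.25/0.75 = 1/3.
Combined Bayes factor of the evidence already in hand = 0.8 × 15 = 12.
Odds after that evidence = (1/3) × 12 = 4.
Target odds = 0.999/0.001 = 999.
Need 1.4ⁿ ≥ 999 ÷ 4 = 249.75.
1.4¹⁶ ≈217.795 falls short of 249.75 but 1.4¹⁷ ≈304.913 reaches it, so n = 17.

17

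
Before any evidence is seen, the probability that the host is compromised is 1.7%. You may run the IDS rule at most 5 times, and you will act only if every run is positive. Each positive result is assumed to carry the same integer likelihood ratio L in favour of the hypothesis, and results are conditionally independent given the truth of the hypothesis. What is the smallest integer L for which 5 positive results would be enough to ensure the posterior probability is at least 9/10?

Prior odds = 0.017/0.983 = 17/983.
Target odds = 0.9/0.1 = 9.
Need L⁵ ≥ 9 ÷ (17/983) = 8847/17.
3⁵ = 243 < 8847/17 ≤ 1024 = 4⁵, so L = 4.

4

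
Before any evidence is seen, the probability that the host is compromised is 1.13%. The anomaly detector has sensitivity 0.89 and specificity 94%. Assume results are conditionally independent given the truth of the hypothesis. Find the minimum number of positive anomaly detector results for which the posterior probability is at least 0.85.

Prior odds = 0.0113/0.9887 = 113/9887.
False-positive rate = 1 − 0.94 = 0.06; likelihood ratio of a positive = 0.89/0.06 = 89/6.
Target odds: 0.85 ÷ 0.15 = 17/3.
Need (113/9887) × (89/6)ⁿ ≥ 17/3, i.e. (89/6)ⁿ ≥ 168079/339.
(89/6)² = 7921/36 falls short of 168079/339 but (89/6)³ = 704969/216 reaches it, so n = 3.

3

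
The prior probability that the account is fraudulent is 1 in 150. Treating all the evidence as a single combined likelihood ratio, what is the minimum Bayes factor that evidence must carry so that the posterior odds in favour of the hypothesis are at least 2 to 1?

298

Prior odds = (1/150)/(149/150) = 1/149.
Target odds = 2.
Required Bayes factor = 2 ÷ (1/149) = 298.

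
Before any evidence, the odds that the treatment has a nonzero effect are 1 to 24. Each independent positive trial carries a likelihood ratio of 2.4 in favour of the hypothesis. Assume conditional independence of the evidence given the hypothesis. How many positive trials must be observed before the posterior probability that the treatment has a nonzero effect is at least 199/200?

Prior odds = 1/24.
Likelihood ratio per positive trial = 2.4.
Target odds: 0.995 ÷ 0.005 = 199.
Need (1/24) × 2.4ⁿ ≥ 199, i.e. 2.4ⁿ ≥ 4776.
2.4⁹ ≈2641.81 falls short of 4776 but 2.4¹⁰ ≈6340.34 reaches it, so n = 10.

10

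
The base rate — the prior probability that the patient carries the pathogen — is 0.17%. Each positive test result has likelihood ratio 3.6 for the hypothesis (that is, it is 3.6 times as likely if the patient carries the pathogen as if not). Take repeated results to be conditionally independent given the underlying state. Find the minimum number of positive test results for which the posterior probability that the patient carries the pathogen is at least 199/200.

Prior odds = 0.0017/0.9983 = 17/9983.
Likelihood ratio per positive test result = 3.6.
Target odds: 0.995 ÷ 0.005 = 199.
Need (17/9983) × 3.6ⁿ ≥ 199, i.e. 3.6ⁿ ≥ 1986617/17.
3.6⁹ ≈101560 falls short of 1986617/17 but 3.6¹⁰ ≈365616 reaches it, so n = 10.

10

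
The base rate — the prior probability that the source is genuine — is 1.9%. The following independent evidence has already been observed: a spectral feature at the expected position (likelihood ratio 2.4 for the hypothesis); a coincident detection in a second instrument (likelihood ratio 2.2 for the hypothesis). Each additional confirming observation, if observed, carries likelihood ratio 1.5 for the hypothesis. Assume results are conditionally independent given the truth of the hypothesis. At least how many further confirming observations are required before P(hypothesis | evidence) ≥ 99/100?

17

Prior odds = 0.019/0.981 = 19/981.
Combined Bayes factor of the evidence already in hand = 2.4 × 2.2 = 5.28.
Odds after that evidence = (19/981) × 5.28 = 836/8175.
Target odds = 0.99/0.01 = 99.
Need 1.5ⁿ ≥ 99 ÷ (836/8175) = 73575/76.
1.5¹⁶ = 43046721/65536 falls short of 73575/76 but 1.5¹⁷ = 129140163/131072 reaches it, so n = 17.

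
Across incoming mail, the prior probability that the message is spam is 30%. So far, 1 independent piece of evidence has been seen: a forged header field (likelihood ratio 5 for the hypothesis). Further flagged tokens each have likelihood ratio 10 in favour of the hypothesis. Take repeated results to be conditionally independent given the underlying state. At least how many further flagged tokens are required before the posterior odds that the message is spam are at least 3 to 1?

Prior odds = 0.3/0.7 = 3/7.
Bayes factor of the evidence already in hand = 5.
Odds after that evidence = (3/7) × 5 = 15/7.
Target odds = 3.
Need 10ⁿ ≥ 3 ÷ (15/7) = 1.4.
10¹ = 10, which meets the required 1.4; so n = 1.

1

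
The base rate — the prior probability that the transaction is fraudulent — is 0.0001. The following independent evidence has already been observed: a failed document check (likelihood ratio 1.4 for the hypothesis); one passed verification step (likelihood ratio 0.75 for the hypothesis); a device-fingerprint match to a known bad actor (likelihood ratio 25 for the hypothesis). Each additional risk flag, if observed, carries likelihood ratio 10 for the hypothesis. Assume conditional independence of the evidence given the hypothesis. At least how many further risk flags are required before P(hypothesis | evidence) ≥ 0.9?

Prior odds = 0.0001/0.9999 = 1/9999.
Combined Bayes factor of the evidence already in hand = 1.4 × 0.75 × 25 = 26.25.
Odds after that evidence = (1/9999) × 26.25 = 35/13332.
Target odds = 0.9/0.1 = 9.
Need 10ⁿ ≥ 9 ÷ (35/13332) = 119988/35.
10³ = 1000 falls short of 119988/35 but 10⁴ = 10000 reaches it, so n = 4.

4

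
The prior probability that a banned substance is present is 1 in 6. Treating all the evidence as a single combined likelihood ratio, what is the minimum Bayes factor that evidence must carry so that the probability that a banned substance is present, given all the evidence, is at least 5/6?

25

Prior odds = (1/6)/(5/6) = 0.2.
Target odds = (5/6)/(1/6) = 5.
Required Bayes factor = 5 ÷ 0.2 = 25.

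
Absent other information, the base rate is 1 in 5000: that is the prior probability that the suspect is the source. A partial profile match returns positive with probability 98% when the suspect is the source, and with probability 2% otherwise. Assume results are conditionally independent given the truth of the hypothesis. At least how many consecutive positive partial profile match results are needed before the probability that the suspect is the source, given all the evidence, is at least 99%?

4

Prior odds: 0.0002 ÷ 0.9998 = 1/4999.
Likelihood ratio of a positive result = 0.98/0.02 = 49.
Target posterior odds = 0.99/0.01 = 99.
Need (1/4999) × 49ⁿ ≥ 99, i.e. 49ⁿ ≥ 494901.
49³ = 117649 falls short of 494901 but 49⁴ = 5764801 reaches it, so n = 4.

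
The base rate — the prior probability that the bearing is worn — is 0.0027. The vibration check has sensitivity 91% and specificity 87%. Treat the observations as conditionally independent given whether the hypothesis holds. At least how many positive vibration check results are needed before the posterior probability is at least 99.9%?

7

Prior odds: 0.0027 ÷ 0.9973 = 27/9973.
False-positive rate = 1 − 0.87 = 0.13; likelihood ratio of a positive = 0.91/0.13 = 7.
Target posterior odds = 0.999/0.001 = 999.
Need (27/9973) × 7ⁿ ≥ 999, i.e. 7ⁿ ≥ 369001.
7⁶ = 117649 falls short of 369001 but 7⁷ = 823543 reaches it, so n = 7.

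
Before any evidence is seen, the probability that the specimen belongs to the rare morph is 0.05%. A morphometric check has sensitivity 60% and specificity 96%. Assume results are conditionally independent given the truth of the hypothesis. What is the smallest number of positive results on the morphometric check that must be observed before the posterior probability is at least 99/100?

Prior odds = 0.0005/0.9995 = 1/1999.
False-positive rate = 1 − 0.96 = 0.04; likelihood ratio of a positive = 0.6/0.04 = 15.
Target posterior odds = 0.99/0.01 = 99.
Need (1/1999) × 15ⁿ ≥ 99, i.e. 15ⁿ ≥ 197901.
15⁴ = 50625 falls short of 197901 but 15⁵ = 759375 reaches it, so n = 5.

5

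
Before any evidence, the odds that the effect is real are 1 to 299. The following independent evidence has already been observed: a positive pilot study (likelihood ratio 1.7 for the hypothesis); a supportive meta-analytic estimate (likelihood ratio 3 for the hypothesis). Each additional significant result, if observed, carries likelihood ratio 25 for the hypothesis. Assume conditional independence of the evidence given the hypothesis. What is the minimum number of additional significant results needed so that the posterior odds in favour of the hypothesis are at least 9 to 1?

Prior odds = 1/299.
Combined Bayes factor of the evidence already in hand = 1.7 × 3 = 5.1.
Odds after that evidence = (1/299) × 5.1 = 51/2990.
Target odds = 9.
Need 25ⁿ ≥ 9 ÷ (51/2990) = 8970/17.
25¹ = 25 falls short of 8970/17 but 25² = 625 reaches it, so n = 2.

2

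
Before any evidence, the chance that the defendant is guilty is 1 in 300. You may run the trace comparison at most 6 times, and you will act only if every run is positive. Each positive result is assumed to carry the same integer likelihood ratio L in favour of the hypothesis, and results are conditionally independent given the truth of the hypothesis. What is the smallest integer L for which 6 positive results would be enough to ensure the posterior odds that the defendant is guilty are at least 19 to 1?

5

Prior odds = (1/300)/(299/300) = 1/299.
Target odds = 19.
Need L⁶ ≥ 19 ÷ (1/299) = 5681.
4⁶ = 4096 < 5681 ≤ 15625 = 5⁶, so L = 5.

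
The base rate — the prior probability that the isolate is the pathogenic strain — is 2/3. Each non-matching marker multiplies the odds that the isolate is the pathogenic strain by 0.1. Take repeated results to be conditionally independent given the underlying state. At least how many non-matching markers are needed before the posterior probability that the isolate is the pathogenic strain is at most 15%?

Prior odds: (2/3) ÷ (1/3) = 2.
Likelihood ratio per non-matching marker = 0.1.
Target odds: 0.15 ÷ 0.85 = 3/17.
Need 2 × 0.1ⁿ ≤ 3/17, i.e. 0.1ⁿ ≤ 3/34.
0.1¹ = 0.1 is still above 3/34 but 0.1² = 0.01 is at or below it, so n = 2.

2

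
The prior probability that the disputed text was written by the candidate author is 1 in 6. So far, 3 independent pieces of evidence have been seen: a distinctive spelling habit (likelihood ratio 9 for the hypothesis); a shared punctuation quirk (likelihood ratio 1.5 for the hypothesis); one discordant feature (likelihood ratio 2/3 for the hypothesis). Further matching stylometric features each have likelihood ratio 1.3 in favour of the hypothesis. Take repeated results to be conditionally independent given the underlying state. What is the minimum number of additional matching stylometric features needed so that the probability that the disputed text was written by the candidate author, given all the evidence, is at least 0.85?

Prior odds = (1/6)/(5/6) = 0.2.
Combined Bayes factor of the evidence already in hand = 9 × 1.5 × (2/3) = 9.
Odds after that evidence = 0.2 × 9 = 1.8.
Target odds = 0.85/0.15 = 17/3.
Need 1.3ⁿ ≥ 17/3 ÷ 1.8 = 85/27.
1.3⁴ = 2.8561 falls short of 85/27 but 1.3⁵ = 371293/100000 reaches it, so n = 5.

5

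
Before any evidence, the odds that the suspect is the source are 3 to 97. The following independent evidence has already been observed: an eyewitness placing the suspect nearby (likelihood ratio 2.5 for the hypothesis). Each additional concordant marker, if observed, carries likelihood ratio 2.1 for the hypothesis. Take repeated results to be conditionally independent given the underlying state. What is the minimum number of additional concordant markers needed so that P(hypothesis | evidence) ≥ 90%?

7

Prior odds = 3/97.
Bayes factor of the evidence already in hand = 2.5.
Odds after that evidence = (3/97) × 2.5 = 15/194.
Target odds = 0.9/0.1 = 9.
Need 2.1ⁿ ≥ 9 ÷ (15/194) = 116.4.
2.1⁶ = 85766121/1000000 falls short of 116.4 but 2.1⁷ ≈180.109 reaches it, so n = 7.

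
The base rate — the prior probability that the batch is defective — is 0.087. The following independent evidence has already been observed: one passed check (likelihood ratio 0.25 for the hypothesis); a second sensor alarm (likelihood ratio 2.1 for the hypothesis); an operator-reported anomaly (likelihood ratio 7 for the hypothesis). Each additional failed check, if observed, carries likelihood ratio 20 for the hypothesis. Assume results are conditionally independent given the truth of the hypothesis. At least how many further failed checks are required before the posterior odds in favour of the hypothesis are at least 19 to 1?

Prior odds = 0.087/0.913 = 87/913.
Combined Bayes factor of the evidence already in hand = 0.25 × 2.1 × 7 = 3.675.
Odds after that evidence = (87/913) × 3.675 = 12789/36520.
Target odds = 19.
Need 20ⁿ ≥ 19 ÷ (12789/36520) = 693880/12789.
20¹ = 20 falls short of 693880/12789 but 20² = 400 reaches it, so n = 2.

2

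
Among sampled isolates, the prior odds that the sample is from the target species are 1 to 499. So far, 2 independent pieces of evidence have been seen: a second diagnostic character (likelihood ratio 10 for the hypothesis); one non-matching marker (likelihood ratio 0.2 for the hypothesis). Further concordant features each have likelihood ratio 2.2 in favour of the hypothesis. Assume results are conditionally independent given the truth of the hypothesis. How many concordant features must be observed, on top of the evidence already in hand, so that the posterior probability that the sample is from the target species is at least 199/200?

Prior odds = 1/499.
Combined Bayes factor of the evidence already in hand = 10 × 0.2 = 2.
Odds after that evidence = (1/499) × 2 = 2/499.
Target odds = 0.995/0.005 = 199.
Need 2.2ⁿ ≥ 199 ÷ (2/499) = 49650.5.
2.2¹³ ≈28281 falls short of 49650.5 but 2.2¹⁴ ≈62218.2 reaches it, so n = 14.

14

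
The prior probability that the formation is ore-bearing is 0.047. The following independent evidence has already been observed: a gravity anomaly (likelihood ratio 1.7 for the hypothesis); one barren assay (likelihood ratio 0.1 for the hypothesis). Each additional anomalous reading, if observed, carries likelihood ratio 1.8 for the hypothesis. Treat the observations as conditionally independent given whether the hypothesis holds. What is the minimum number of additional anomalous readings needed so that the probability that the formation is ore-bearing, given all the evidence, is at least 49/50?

15

Prior odds = 0.047/0.953 = 47/953.
Combined Bayes factor of the evidence already in hand = 1.7 × 0.1 = 0.17.
Odds after that evidence = (47/953) × 0.17 = 799/95300.
Target odds = 0.98/0.02 = 49.
Need 1.8ⁿ ≥ 49 ÷ (799/95300) = 4669700/799.
1.8¹⁴ ≈3748.13 falls short of 4669700/799 but 1.8¹⁵ ≈6746.64 reaches it, so n = 15.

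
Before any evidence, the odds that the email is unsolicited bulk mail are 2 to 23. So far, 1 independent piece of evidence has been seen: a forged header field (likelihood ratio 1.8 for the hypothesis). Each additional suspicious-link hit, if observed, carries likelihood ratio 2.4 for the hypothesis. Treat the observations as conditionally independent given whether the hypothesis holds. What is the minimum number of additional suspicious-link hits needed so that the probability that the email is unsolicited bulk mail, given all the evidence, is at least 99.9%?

11

Prior odds = 2/23.
Bayes factor of the evidence already in hand = 1.8.
Odds after that evidence = (2/23) × 1.8 = 18/115.
Target odds = 0.999/0.001 = 999.
Need 2.4ⁿ ≥ 999 ÷ (18/115) = 6382.5.
2.4¹⁰ ≈6340.34 falls short of 6382.5 but 2.4¹¹ ≈15216.8 reaches it, so n = 11.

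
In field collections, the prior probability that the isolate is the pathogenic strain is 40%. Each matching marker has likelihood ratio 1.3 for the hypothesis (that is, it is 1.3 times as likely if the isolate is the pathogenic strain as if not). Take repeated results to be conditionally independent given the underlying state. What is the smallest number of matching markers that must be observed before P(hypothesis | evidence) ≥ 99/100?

Prior odds = 0.4/0.6 = 2/3.
Likelihood ratio per matching marker = 1.3.
Target posterior odds = 0.99/0.01 = 99.
Need (2/3) × 1.3ⁿ ≥ 99, i.e. 1.3ⁿ ≥ 148.5.
1.3¹⁹ ≈146.192 falls short of 148.5 but 1.3²⁰ ≈190.05 reaches it, so n = 20.

20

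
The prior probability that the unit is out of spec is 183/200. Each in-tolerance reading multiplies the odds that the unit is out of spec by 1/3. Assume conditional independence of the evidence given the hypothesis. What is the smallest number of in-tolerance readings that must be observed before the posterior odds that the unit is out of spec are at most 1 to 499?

Prior odds = 0.915/0.085 = 183/17.
Likelihood ratio per in-tolerance reading = 1/3.
Target odds = 1/499.
Require (1/3)ⁿ ≤ 1/499 ÷ (183/17) = 17/91317.
(1/3)⁷ = 1/2187 is still above 17/91317 but (1/3)⁸ = 1/6561 is at or below it, so n = 8.

8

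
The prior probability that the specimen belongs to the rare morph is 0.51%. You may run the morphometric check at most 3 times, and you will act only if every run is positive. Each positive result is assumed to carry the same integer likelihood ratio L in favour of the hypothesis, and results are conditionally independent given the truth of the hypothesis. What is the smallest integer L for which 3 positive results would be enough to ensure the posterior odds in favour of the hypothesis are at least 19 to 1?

Prior odds = 0.0051/0.9949 = 51/9949.
Target odds = 19.
Need L³ ≥ 19 ÷ (51/9949) = 189031/51.
15³ = 3375 < 189031/51 ≤ 4096 = 16³, so L = 16.

16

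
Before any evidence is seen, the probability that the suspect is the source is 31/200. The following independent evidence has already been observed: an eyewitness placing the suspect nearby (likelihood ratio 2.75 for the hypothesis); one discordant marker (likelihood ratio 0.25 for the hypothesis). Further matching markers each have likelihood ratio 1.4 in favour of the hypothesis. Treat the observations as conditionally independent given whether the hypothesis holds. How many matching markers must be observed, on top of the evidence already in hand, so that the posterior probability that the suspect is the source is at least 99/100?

Prior odds = 0.155/0.845 = 31/169.
Combined Bayes factor of the evidence already in hand = 2.75 × 0.25 = 0.6875.
Odds after that evidence = (31/169) × 0.6875 = 341/2704.
Target odds = 0.99/0.01 = 99.
Need 1.4ⁿ ≥ 99 ÷ (341/2704) = 24336/31.
1.4¹⁹ ≈597.63 falls short of 24336/31 but 1.4²⁰ ≈836.683 reaches it, so n = 20.

20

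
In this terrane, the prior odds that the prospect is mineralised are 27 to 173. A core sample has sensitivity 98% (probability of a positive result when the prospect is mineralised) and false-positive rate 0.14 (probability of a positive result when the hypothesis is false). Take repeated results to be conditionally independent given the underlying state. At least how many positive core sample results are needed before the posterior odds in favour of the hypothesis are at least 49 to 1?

Prior odds = 27/173.
Likelihood ratio of a positive result = 0.98/0.14 = 7.
Target odds = 49.
Require 7ⁿ ≥ 49 ÷ (27/173) = 8477/27.
7² = 49 falls short of 8477/27 but 7³ = 343 reaches it, so n = 3.

3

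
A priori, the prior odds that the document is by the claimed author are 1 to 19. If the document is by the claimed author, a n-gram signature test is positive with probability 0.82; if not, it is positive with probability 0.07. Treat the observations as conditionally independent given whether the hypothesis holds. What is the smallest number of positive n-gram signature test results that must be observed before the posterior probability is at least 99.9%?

5

Prior odds = 1/19.
Likelihood ratio of a positive = 0.82/0.07 = 82/7.
Target odds: 0.999 ÷ 0.001 = 999.
Need (1/19) × (82/7)ⁿ ≥ 999, i.e. (82/7)ⁿ ≥ 18981.
(82/7)⁴ = 45212176/2401 falls short of 18981 but (82/7)⁵ ≈220587 reaches it, so n = 5.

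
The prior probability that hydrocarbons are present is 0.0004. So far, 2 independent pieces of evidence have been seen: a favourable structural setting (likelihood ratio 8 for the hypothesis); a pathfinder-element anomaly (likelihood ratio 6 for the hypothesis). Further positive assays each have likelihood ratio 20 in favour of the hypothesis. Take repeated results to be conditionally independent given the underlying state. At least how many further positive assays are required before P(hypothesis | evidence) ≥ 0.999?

Prior odds = 0.0004/0.9996 = 1/2499.
Combined Bayes factor of the evidence already in hand = 8 × 6 = 48.
Odds after that evidence = (1/2499) × 48 = 16/833.
Target odds = 0.999/0.001 = 999.
Need 20ⁿ ≥ 999 ÷ (16/833) = 52010.4375.
20³ = 8000 falls short of 52010.4375 but 20⁴ = 160000 reaches it, so n = 4.

4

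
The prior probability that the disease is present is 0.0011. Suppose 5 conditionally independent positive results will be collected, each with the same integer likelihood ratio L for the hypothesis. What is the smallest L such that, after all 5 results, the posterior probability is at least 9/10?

7

Prior odds = 0.0011/0.9989 = 11/9989.
Target odds = 0.9/0.1 = 9.
Need L⁵ ≥ 9 ÷ (11/9989) = 89901/11.
6⁵ = 7776 < 89901/11 ≤ 16807 = 7⁵, so L = 7.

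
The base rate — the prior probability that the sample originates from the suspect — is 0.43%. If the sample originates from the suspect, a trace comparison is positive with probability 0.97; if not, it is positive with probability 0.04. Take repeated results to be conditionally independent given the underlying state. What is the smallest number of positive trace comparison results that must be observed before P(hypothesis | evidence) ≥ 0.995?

4

Prior odds = 0.0043/0.9957 = 43/9957.
Likelihood ratio of a positive = 0.97/0.04 = 24.25.
Target posterior odds = 0.995/0.005 = 199.
Require 24.25ⁿ ≥ 199 ÷ (43/9957) = 1981443/43.
24.25³ = 912673/64 falls short of 1981443/43 but 24.25⁴ = 88529281/256 reaches it, so n = 4.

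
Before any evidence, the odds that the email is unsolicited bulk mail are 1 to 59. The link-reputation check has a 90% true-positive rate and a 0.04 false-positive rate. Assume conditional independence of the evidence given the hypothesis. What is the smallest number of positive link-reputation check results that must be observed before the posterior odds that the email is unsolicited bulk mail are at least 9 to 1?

3

Prior odds = 1/59.
Likelihood ratio of a positive result = 0.9/0.04 = 22.5.
Target odds = 9.
Require 22.5ⁿ ≥ 9 ÷ (1/59) = 531.
22.5² = 506.25 falls short of 531 but 22.5³ = 11390.625 reaches it, so n = 3.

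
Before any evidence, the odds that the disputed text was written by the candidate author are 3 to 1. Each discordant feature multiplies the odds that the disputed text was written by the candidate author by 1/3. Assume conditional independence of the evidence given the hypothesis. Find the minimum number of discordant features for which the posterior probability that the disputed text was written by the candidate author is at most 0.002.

7

Prior odds = 3.
Likelihood ratio per discordant feature = 1/3.
Target posterior odds = 0.002/0.998 = 1/499.
Need 3 × (1/3)ⁿ ≤ 1/499, i.e. (1/3)ⁿ ≤ 1/1497.
(1/3)⁶ = 1/729 is still above 1/1497 but (1/3)⁷ = 1/2187 is at or below it, so n = 7.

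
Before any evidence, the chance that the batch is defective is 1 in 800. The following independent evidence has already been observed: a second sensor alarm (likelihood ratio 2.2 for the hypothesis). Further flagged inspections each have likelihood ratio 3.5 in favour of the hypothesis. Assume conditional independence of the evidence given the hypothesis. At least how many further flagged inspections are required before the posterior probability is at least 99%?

Prior odds = 0.00125/0.99875 = 1/799.
Bayes factor of the evidence already in hand = 2.2.
Odds after that evidence = (1/799) × 2.2 = 11/3995.
Target odds = 0.99/0.01 = 99.
Need 3.5ⁿ ≥ 99 ÷ (11/3995) = 35955.
3.5⁸ = 5764801/256 falls short of 35955 but 3.5⁹ = 40353607/512 reaches it, so n = 9.

9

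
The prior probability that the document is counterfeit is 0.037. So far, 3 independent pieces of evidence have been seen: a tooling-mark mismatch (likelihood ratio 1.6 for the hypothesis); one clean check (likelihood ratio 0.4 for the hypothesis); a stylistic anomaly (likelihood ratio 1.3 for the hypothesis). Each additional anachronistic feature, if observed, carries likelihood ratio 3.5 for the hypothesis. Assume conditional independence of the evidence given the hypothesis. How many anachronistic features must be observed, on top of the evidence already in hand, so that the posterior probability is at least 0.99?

Prior odds = 0.037/0.963 = 37/963.
Combined Bayes factor of the evidence already in hand = 1.6 × 0.4 × 1.3 = 0.832.
Odds after that evidence = (37/963) × 0.832 = 3848/120375.
Target odds = 0.99/0.01 = 99.
Need 3.5ⁿ ≥ 99 ÷ (3848/120375) = 11917125/3848.
3.5⁶ = 1838.265625 falls short of 11917125/3848 but 3.5⁷ = 823543/128 reaches it, so n = 7.

7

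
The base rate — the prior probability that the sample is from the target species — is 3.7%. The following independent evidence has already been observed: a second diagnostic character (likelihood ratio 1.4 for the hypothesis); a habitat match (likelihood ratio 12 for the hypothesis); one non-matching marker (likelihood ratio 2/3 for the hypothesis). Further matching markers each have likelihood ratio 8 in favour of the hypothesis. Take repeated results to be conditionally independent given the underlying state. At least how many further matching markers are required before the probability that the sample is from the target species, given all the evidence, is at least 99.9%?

Prior odds = 0.037/0.963 = 37/963.
Combined Bayes factor of the evidence already in hand = 1.4 × 12 × (2/3) = 11.2.
Odds after that evidence = (37/963) × 11.2 = 2072/4815.
Target odds = 0.999/0.001 = 999.
Need 8ⁿ ≥ 999 ÷ (2072/4815) = 130005/56.
8³ = 512 falls short of 130005/56 but 8⁴ = 4096 reaches it, so n = 4.

4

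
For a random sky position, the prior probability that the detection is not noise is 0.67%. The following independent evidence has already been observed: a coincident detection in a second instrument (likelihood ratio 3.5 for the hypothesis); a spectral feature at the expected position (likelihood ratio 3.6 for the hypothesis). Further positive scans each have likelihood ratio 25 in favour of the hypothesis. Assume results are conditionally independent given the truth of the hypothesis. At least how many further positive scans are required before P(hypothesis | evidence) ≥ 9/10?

2

Prior odds = 0.0067/0.9933 = 67/9933.
Combined Bayes factor of the evidence already in hand = 3.5 × 3.6 = 12.6.
Odds after that evidence = (67/9933) × 12.6 = 201/2365.
Target odds = 0.9/0.1 = 9.
Need 25ⁿ ≥ 9 ÷ (201/2365) = 7095/67.
25¹ = 25 falls short of 7095/67 but 25² = 625 reaches it, so n = 2.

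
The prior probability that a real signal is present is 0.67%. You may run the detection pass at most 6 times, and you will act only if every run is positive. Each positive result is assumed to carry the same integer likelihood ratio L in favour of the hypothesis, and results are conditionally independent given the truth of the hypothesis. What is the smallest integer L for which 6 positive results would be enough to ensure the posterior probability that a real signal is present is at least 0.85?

Prior odds = 0.0067/0.9933 = 67/9933.
Target odds = 0.85/0.15 = 17/3.
Need L⁶ ≥ 17/3 ÷ (67/9933) = 56287/67.
3⁶ = 729 < 56287/67 ≤ 4096 = 4⁶, so L = 4.

4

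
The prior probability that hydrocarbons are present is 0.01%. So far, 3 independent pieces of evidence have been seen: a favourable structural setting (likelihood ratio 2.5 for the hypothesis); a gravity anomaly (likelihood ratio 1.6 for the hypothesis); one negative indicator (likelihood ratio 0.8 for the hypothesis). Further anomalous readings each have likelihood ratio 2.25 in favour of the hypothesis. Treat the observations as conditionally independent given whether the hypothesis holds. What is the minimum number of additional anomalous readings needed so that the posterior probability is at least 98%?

Prior odds = 0.0001/0.9999 = 1/9999.
Combined Bayes factor of the evidence already in hand = 2.5 × 1.6 × 0.8 = 3.2.
Odds after that evidence = (1/9999) × 3.2 = 16/49995.
Target odds = 0.98/0.02 = 49.
Need 2.25ⁿ ≥ 49 ÷ (16/49995) = 153109.6875.
2.25¹⁴ ≈85222.7 falls short of 153109.6875 but 2.25¹⁵ ≈191751 reaches it, so n = 15.

15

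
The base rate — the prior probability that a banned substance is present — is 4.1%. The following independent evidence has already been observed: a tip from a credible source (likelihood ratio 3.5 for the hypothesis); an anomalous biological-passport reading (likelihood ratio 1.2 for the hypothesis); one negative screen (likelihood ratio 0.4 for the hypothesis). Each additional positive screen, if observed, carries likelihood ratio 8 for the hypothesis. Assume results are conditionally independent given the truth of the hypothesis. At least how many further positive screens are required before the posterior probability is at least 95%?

3

Prior odds = 0.041/0.959 = 41/959.
Combined Bayes factor of the evidence already in hand = 3.5 × 1.2 × 0.4 = 1.68.
Odds after that evidence = (41/959) × 1.68 = 246/3425.
Target odds = 0.95/0.05 = 19.
Need 8ⁿ ≥ 19 ÷ (246/3425) = 65075/246.
8² = 64 falls short of 65075/246 but 8³ = 512 reaches it, so n = 3.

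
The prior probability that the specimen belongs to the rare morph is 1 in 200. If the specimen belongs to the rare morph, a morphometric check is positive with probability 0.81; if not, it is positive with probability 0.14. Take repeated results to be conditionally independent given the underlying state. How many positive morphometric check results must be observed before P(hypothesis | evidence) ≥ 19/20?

5

Prior odds: 0.005 ÷ 0.995 = 1/199.
Likelihood ratio of a positive = 0.81/0.14 = 81/14.
Target odds: 0.95 ÷ 0.05 = 19.
Require (81/14)ⁿ ≥ 19 ÷ (1/199) = 3781.
(81/14)⁴ = 43046721/38416 falls short of 3781 but (81/14)⁵ ≈6483.13 reaches it, so n = 5.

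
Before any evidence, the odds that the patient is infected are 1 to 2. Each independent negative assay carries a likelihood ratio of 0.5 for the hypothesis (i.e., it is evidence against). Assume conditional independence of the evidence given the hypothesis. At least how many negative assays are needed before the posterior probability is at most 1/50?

Prior odds = 0.5.
Likelihood ratio per negative assay = 0.5.
Target odds: 0.02 ÷ 0.98 = 1/49.
Require 0.5ⁿ ≤ 1/49 ÷ 0.5 = 2/49.
0.5⁴ = 0.0625 is still above 2/49 but 0.5⁵ = 0.03125 is at or below it, so n = 5.

5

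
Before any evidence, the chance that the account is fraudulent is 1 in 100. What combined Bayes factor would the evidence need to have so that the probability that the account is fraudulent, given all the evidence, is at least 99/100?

9801

Prior odds = 0.01/0.99 = 1/99.
Target odds = 0.99/0.01 = 99.
Required Bayes factor = 99 ÷ (1/99) = 9801.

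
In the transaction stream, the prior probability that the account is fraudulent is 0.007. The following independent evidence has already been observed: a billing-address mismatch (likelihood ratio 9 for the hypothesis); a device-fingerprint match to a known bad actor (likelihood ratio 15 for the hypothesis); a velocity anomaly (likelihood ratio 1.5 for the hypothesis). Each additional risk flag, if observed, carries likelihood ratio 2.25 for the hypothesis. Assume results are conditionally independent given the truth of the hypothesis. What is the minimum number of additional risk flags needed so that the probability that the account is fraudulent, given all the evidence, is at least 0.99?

Prior odds = 0.007/0.993 = 7/993.
Combined Bayes factor of the evidence already in hand = 9 × 15 × 1.5 = 202.5.
Odds after that evidence = (7/993) × 202.5 = 945/662.
Target odds = 0.99/0.01 = 99.
Need 2.25ⁿ ≥ 99 ÷ (945/662) = 7282/105.
2.25⁵ = 59049/1024 falls short of 7282/105 but 2.25⁶ = 531441/4096 reaches it, so n = 6.

6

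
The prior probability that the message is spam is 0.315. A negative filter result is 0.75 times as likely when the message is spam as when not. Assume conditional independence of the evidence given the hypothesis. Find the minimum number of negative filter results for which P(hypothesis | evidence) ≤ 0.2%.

Prior odds: 0.315 ÷ 0.685 = 63/137.
Likelihood ratio per negative filter result = 0.75.
Target odds: 0.002 ÷ 0.998 = 1/499.
Need (63/137) × 0.75ⁿ ≤ 1/499, i.e. 0.75ⁿ ≤ 137/31437.
0.75¹⁸ ≈0.00563771 is still above 137/31437 but 0.75¹⁹ ≈0.00422828 is at or below it, so n = 19.

19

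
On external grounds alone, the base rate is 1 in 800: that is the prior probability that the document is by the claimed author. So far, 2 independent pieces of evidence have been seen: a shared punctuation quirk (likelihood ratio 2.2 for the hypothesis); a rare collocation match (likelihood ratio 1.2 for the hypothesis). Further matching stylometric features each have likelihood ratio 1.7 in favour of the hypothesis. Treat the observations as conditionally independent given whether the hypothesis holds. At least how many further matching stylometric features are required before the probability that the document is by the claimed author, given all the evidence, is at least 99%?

Prior odds = 0.00125/0.99875 = 1/799.
Combined Bayes factor of the evidence already in hand = 2.2 × 1.2 = 2.64.
Odds after that evidence = (1/799) × 2.64 = 66/19975.
Target odds = 0.99/0.01 = 99.
Need 1.7ⁿ ≥ 99 ÷ (66/19975) = 29962.5.
1.7¹⁹ ≈23907.2 falls short of 29962.5 but 1.7²⁰ ≈40642.3 reaches it, so n = 20.

20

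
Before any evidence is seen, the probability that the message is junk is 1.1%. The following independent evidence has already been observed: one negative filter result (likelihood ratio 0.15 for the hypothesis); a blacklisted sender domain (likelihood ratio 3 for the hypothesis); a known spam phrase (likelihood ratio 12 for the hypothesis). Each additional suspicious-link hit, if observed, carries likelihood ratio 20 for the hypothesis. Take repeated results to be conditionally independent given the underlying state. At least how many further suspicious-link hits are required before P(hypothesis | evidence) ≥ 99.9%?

4

Prior odds = 0.011/0.989 = 11/989.
Combined Bayes factor of the evidence already in hand = 0.15 × 3 × 12 = 5.4.
Odds after that evidence = (11/989) × 5.4 = 297/4945.
Target odds = 0.999/0.001 = 999.
Need 20ⁿ ≥ 999 ÷ (297/4945) = 182965/11.
20³ = 8000 falls short of 182965/11 but 20⁴ = 160000 reaches it, so n = 4.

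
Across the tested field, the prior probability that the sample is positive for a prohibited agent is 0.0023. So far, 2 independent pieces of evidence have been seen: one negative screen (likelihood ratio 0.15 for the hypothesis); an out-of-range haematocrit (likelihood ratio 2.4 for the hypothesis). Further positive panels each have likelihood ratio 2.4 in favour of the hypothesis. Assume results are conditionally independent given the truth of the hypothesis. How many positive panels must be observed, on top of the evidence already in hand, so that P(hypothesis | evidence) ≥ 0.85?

11

Prior odds = 0.0023/0.9977 = 23/9977.
Combined Bayes factor of the evidence already in hand = 0.15 × 2.4 = 0.36.
Odds after that evidence = (23/9977) × 0.36 = 207/249425.
Target odds = 0.85/0.15 = 17/3.
Need 2.4ⁿ ≥ 17/3 ÷ (207/249425) = 4240225/621.
2.4¹⁰ ≈6340.34 falls short of 4240225/621 but 2.4¹¹ ≈15216.8 reaches it, so n = 11.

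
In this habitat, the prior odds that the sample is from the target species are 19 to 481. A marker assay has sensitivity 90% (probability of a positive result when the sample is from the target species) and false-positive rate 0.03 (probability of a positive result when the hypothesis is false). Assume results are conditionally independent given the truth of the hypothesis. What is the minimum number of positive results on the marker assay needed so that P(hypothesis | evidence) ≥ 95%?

2

Prior odds = 19/481.
Likelihood ratio of a positive result = 0.9/0.03 = 30.
Target odds: 0.95 ÷ 0.05 = 19.
Require 30ⁿ ≥ 19 ÷ (19/481) = 481.
30¹ = 30 falls short of 481 but 30² = 900 reaches it, so n = 2.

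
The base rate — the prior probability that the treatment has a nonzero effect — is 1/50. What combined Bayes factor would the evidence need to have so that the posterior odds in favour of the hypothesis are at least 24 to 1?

1176

Prior odds = 0.02/0.98 = 1/49.
Target odds = 24.
Required Bayes factor = 24 ÷ (1/49) = 1176.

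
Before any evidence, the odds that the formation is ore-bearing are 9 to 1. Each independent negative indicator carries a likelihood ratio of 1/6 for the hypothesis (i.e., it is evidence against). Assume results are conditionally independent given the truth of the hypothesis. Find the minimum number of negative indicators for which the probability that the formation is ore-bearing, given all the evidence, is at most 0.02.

Prior odds = 9.
Likelihood ratio per negative indicator = 1/6.
Target odds: 0.02 ÷ 0.98 = 1/49.
Need 9 × (1/6)ⁿ ≤ 1/49, i.e. (1/6)ⁿ ≤ 1/441.
(1/6)³ = 1/216 is still above 1/441 but (1/6)⁴ = 1/1296 is at or below it, so n = 4.

4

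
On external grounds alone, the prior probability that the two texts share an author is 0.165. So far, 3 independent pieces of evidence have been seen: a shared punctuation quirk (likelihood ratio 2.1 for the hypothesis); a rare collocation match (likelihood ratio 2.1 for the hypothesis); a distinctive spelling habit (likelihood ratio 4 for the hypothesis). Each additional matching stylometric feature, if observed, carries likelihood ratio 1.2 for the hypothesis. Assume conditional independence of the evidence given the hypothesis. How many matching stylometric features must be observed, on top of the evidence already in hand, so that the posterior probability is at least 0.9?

6

Prior odds = 0.165/0.835 = 33/167.
Combined Bayes factor of the evidence already in hand = 2.1 × 2.1 × 4 = 17.64.
Odds after that evidence = (33/167) × 17.64 = 14553/4175.
Target odds = 0.9/0.1 = 9.
Need 1.2ⁿ ≥ 9 ÷ (14553/4175) = 4175/1617.
1.2⁵ = 2.48832 falls short of 4175/1617 but 1.2⁶ = 46656/15625 reaches it, so n = 6.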